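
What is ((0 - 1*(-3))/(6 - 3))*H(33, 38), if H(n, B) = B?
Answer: 38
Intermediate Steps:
((0 - 1*(-3))/(6 - 3))*H(33, 38) = ((0 - 1*(-3))/(6 - 3))*38 = ((0 + 3)/3)*38 = (3*(⅓))*38 = 1*38 = 38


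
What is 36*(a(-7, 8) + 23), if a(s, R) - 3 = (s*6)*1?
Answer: -576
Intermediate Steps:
a(s, R) = 3 + 6*s (a(s, R) = 3 + (s*6)*1 = 3 + (6*s)*1 = 3 + 6*s)
36*(a(-7, 8) + 23) = 36*((3 + 6*(-7)) + 23) = 36*((3 - 42) + 23) = 36*(-39 + 23) = 36*(-16) = -576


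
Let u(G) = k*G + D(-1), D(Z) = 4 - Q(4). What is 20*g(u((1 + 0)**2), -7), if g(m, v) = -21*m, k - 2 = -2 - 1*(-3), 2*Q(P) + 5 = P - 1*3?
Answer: -3780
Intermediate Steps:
Q(P) = -4 + P/2 (Q(P) = -5/2 + (P - 1*3)/2 = -5/2 + (P - 3)/2 = -5/2 + (-3 + P)/2 = -5/2 + (-3/2 + P/2) = -4 + P/2)
k = 3 (k = 2 + (-2 - 1*(-3)) = 2 + (-2 + 3) = 2 + 1 = 3)
D(Z) = 6 (D(Z) = 4 - (-4 + (1/2)*4) = 4 - (-4 + 2) = 4 - 1*(-2) = 4 + 2 = 6)
u(G) = 6 + 3*G (u(G) = 3*G + 6 = 6 + 3*G)
20*g(u((1 + 0)**2), -7) = 20*(-21*(6 + 3*(1 + 0)**2)) = 20*(-21*(6 + 3*1**2)) = 20*(-21*(6 + 3*1)) = 20*(-21*(6 + 3)) = 20*(-21*9) = 20*(-189) = -3780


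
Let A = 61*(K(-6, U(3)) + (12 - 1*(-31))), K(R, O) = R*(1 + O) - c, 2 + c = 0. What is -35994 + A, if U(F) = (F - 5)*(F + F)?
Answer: -29223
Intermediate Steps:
U(F) = 2*F*(-5 + F) (U(F) = (-5 + F)*(2*F) = 2*F*(-5 + F))
c = -2 (c = -2 + 0 = -2)
K(R, O) = 2 + R*(1 + O) (K(R, O) = R*(1 + O) - 1*(-2) = R*(1 + O) + 2 = 2 + R*(1 + O))
A = 6771 (A = 61*((2 - 6 + (2*3*(-5 + 3))*(-6)) + (12 - 1*(-31))) = 61*((2 - 6 + (2*3*(-2))*(-6)) + (12 + 31)) = 61*((2 - 6 - 12*(-6)) + 43) = 61*((2 - 6 + 72) + 43) = 61*(68 + 43) = 61*111 = 6771)
-35994 + A = -35994 + 6771 = -29223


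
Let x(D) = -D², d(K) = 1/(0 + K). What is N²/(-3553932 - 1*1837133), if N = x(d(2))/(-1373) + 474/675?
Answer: -753356297521/8231910907631850000 ≈ -9.1517e-8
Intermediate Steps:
d(K) = 1/K
N = 867961/1235700 (N = -(1/2)²/(-1373) + 474/675 = -(½)²*(-1/1373) + 474*(1/675) = -1*¼*(-1/1373) + 158/225 = -¼*(-1/1373) + 158/225 = 1/5492 + 158/225 = 867961/1235700 ≈ 0.70240)
N²/(-3553932 - 1*1837133) = (867961/1235700)²/(-3553932 - 1*1837133) = 753356297521/(1526954490000*(-3553932 - 1837133)) = (753356297521/1526954490000)/(-5391065) = (753356297521/1526954490000)*(-1/5391065) = -753356297521/8231910907631850000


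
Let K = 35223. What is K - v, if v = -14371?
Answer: 49594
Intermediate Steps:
K - v = 35223 - 1*(-14371) = 35223 + 14371 = 49594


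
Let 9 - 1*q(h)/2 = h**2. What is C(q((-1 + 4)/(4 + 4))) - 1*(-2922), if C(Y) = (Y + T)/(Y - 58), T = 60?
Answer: 3763971/1289 ≈ 2920.1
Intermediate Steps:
q(h) = 18 - 2*h**2
C(Y) = (60 + Y)/(-58 + Y) (C(Y) = (Y + 60)/(Y - 58) = (60 + Y)/(-58 + Y))
C(q((-1 + 4)/(4 + 4))) - 1*(-2922) = (60 + (18 - 2*(-1 + 4)**2/(4 + 4)**2))/(-58 + (18 - 2*(-1 + 4)**2/(4 + 4)**2)) - 1*(-2922) = (60 + (18 - 2*(3/8)**2))/(-58 + (18 - 2*(3/8)**2)) + 2922 = (60 + (18 - 2*9/64))/(-58 + (18 - 2*9/64)) + 2922 = (60 + (18 - 9/32))/(-58 + (18 - 9/32)) + 2922 = (60 + 567/32)/(-58 + 567/32) + 2922 = (2487/32)/(-1289/32) + 2922 = -32/1289*2487/32 + 2922 = -2487/1289 + 2922 = 3763971/1289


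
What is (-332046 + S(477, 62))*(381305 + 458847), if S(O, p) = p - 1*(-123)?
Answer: -278813682872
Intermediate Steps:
S(O, p) = 123 + p (S(O, p) = p + 123 = 123 + p)
(-332046 + S(477, 62))*(381305 + 458847) = (-332046 + (123 + 62))*(381305 + 458847) = (-332046 + 185)*840152 = -331861*840152 = -278813682872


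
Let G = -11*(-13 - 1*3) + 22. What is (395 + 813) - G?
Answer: 1010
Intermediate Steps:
G = 198 (G = -11*(-13 - 3) + 22 = -11*(-16) + 22 = 176 + 22 = 198)
(395 + 813) - G = (395 + 813) - 1*198 = 1208 - 198 = 1010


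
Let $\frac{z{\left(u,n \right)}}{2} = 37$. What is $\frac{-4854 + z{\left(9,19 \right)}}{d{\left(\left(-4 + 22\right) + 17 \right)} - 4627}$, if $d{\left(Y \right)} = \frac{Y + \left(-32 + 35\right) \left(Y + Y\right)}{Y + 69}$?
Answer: $\frac{497120}{480963} \approx 1.0336$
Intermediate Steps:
$z{\left(u,n \right)} = 74$ ($z{\left(u,n \right)} = 2 \cdot 37 = 74$)
$d{\left(Y \right)} = \frac{7 Y}{69 + Y}$ ($d{\left(Y \right)} = \frac{Y + 3 \cdot 2 Y}{69 + Y} = \frac{Y + 6 Y}{69 + Y} = \frac{7 Y}{69 + Y}$)
$\frac{-4854 + z{\left(9,19 \right)}}{d{\left(\left(-4 + 22\right) + 17 \right)} - 4627} = \frac{-4854 + 74}{\frac{7 \left(\left(-4 + 22\right) + 17\right)}{69 + \left(\left(-4 + 22\right) + 17\right)} - 4627} = - \frac{4780}{\frac{7 \left(18 + 17\right)}{69 + \left(18 + 17\right)} - 4627} = - \frac{4780}{7 \cdot 35 \frac{1}{69 + 35} - 4627} = - \frac{4780}{7 \cdot 35 \cdot \frac{1}{104} - 4627} = - \frac{4780}{\frac{245}{104} - 4627} = - \frac{4780}{- \frac{480963}{104}} = \left(-4780\right) \left(- \frac{104}{480963}\right) = \frac{497120}{480963}$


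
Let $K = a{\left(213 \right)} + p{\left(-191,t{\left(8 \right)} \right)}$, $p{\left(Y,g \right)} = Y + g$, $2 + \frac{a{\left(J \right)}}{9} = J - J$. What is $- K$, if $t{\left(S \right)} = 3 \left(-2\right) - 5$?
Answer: $220$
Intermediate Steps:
$a{\left(J \right)} = -18$ ($a{\left(J \right)} = -18 + 9 \left(J - J\right) = -18 + 9 \cdot 0 = -18 + 0 = -18$)
$t{\left(S \right)} = -11$ ($t{\left(S \right)} = -6 - 5 = -11$)
$K = -220$ ($K = -18 - 202 = -220$)
$- K = \left(-1\right) \left(-220\right) = 220$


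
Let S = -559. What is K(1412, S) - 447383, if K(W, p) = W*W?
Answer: 1546361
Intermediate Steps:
K(W, p) = W²
K(1412, S) - 447383 = 1412² - 447383 = 1993744 - 447383 = 1546361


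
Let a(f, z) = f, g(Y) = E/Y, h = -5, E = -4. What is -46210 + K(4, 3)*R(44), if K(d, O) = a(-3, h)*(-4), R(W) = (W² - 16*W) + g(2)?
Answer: -31450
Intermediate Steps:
g(Y) = -4/Y
R(W) = -2 + W² - 16*W (R(W) = (W² - 16*W) - 4/2 = (W² - 16*W) - 4*½ = (W² - 16*W) - 2 = -2 + W² - 16*W)
K(d, O) = 12 (K(d, O) = -3*(-4) = 12)
-46210 + K(4, 3)*R(44) = -46210 + 12*(-2 + 44² - 16*44) = -46210 + 12*(-2 + 1936 - 704) = -46210 + 12*1230 = -46210 + 14760 = -31450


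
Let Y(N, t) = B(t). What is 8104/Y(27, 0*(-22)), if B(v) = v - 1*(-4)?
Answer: 2026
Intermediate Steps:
B(v) = 4 + v (B(v) = v + 4 = 4 + v)
Y(N, t) = 4 + t
8104/Y(27, 0*(-22)) = 8104/(4 + 0*(-22)) = 8104/(4 + 0) = 8104/4 = 8104*(1/4) = 2026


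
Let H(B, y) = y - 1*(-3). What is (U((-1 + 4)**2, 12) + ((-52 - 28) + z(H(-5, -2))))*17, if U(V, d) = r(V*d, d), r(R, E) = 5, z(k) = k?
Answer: -1258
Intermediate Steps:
H(B, y) = 3 + y (H(B, y) = y + 3 = 3 + y)
U(V, d) = 5
(U((-1 + 4)**2, 12) + ((-52 - 28) + z(H(-5, -2))))*17 = (5 + ((-52 - 28) + (3 - 2)))*17 = (5 + (-80 + 1))*17 = (5 - 79)*17 = -74*17 = -1258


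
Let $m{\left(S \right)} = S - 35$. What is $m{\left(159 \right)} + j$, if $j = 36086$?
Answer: $36210$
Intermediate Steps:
$m{\left(S \right)} = -35 + S$ ($m{\left(S \right)} = S - 35 = -35 + S$)
$m{\left(159 \right)} + j = \left(-35 + 159\right) + 36086 = 124 + 36086 = 36210$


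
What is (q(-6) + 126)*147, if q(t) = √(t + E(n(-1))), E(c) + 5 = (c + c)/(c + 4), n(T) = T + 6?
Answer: 18522 + 49*I*√89 ≈ 18522.0 + 462.27*I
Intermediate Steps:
n(T) = 6 + T
E(c) = -5 + 2*c/(4 + c) (E(c) = -5 + (c + c)/(c + 4) = -5 + (2*c)/(4 + c) = -5 + 2*c/(4 + c))
q(t) = √(-35/9 + t) (q(t) = √(t + (-20 - 3*(6 - 1))/(4 + (6 - 1))) = √(t + (-20 - 3*5)/(4 + 5)) = √(t + (-20 - 15)/9) = √(t + (⅑)*(-35)) = √(t - 35/9) = √(-35/9 + t))
(q(-6) + 126)*147 = (√(-35 + 9*(-6))/3 + 126)*147 = (√(-35 - 54)/3 + 126)*147 = (√(-89)/3 + 126)*147 = ((I*√89)/3 + 126)*147 = (I*√89/3 + 126)*147 = (126 + I*√89/3)*147 = 18522 + 49*I*√89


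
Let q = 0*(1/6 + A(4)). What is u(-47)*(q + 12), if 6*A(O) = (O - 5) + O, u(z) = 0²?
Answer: 0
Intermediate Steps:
u(z) = 0
A(O) = -⅚ + O/3 (A(O) = ((O - 5) + O)/6 = ((-5 + O) + O)/6 = (-5 + 2*O)/6 = -⅚ + O/3)
q = 0 (q = 0*(1/6 + (-⅚ + (⅓)*4)) = 0*(⅙ + (-⅚ + 4/3)) = 0*(⅙ + ½) = 0*(⅔) = 0)
u(-47)*(q + 12) = 0*(0 + 12) = 0*12 = 0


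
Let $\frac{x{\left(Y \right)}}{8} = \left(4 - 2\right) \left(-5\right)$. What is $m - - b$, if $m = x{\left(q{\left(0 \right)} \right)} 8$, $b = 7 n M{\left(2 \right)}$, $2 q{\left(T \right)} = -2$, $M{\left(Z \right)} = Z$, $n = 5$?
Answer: $-570$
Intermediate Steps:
$q{\left(T \right)} = -1$ ($q{\left(T \right)} = \frac{1}{2} \left(-2\right) = -1$)
$x{\left(Y \right)} = -80$ ($x{\left(Y \right)} = 8 \left(4 - 2\right) \left(-5\right) = 8 \cdot 2 \left(-5\right) = 8 \left(-10\right) = -80$)
$b = 70$ ($b = 7 \cdot 5 \cdot 2 = 35 \cdot 2 = 70$)
$m = -640$ ($m = \left(-80\right) 8 = -640$)
$m - - b = -640 - \left(-1\right) 70 = -640 - -70 = -640 + 70 = -570$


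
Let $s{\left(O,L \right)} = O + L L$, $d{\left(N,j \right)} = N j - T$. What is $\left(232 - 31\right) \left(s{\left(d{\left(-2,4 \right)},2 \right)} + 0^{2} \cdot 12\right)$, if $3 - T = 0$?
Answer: $-1407$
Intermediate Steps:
$T = 3$ ($T = 3 - 0 = 3 + 0 = 3$)
$d{\left(N,j \right)} = -3 + N j$ ($d{\left(N,j \right)} = N j - 3 = -3 + N j$)
$s{\left(O,L \right)} = O + L^{2}$
$\left(232 - 31\right) \left(s{\left(d{\left(-2,4 \right)},2 \right)} + 0^{2} \cdot 12\right) = \left(232 - 31\right) \left(\left(\left(-3 - 8\right) + 2^{2}\right) + 0^{2} \cdot 12\right) = \left(232 - 31\right) \left(\left(\left(-3 - 8\right) + 4\right) + 0 \cdot 12\right) = 201 \left(\left(-11 + 4\right) + 0\right) = 201 \left(-7 + 0\right) = 201 \left(-7\right) = -1407$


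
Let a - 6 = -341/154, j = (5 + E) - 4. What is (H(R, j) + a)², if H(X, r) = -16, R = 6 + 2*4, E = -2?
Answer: 29241/196 ≈ 149.19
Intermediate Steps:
R = 14 (R = 6 + 8 = 14)
j = -1 (j = (5 - 2) - 4 = 3 - 4 = -1)
a = 53/14 (a = 6 - 341/154 = 6 - 341*1/154 = 6 - 31/14 = 53/14 ≈ 3.7857)
(H(R, j) + a)² = (-16 + 53/14)² = (-171/14)² = 29241/196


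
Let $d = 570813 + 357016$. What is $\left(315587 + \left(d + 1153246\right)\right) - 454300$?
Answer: $1942362$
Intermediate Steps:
$d = 927829$
$\left(315587 + \left(d + 1153246\right)\right) - 454300 = \left(315587 + \left(927829 + 1153246\right)\right) - 454300 = \left(315587 + 2081075\right) - 454300 = 2396662 - 454300 = 1942362$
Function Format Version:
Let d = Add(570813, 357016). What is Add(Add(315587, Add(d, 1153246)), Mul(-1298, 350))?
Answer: 1942362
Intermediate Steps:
d = 927829
Add(Add(315587, Add(d, 1153246)), Mul(-1298, 350)) = Add(Add(315587, Add(927829, 1153246)), Mul(-1298, 350)) = Add(Add(315587, 2081075), -454300) = Add(2396662, -454300) = 1942362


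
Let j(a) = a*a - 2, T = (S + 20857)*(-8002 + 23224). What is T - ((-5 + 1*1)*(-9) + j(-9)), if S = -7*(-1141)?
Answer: 439063253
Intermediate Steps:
S = 7987
T = 439063368 (T = (7987 + 20857)*(-8002 + 23224) = 28844*15222 = 439063368)
j(a) = -2 + a**2 (j(a) = a**2 - 2 = -2 + a**2)
T - ((-5 + 1*1)*(-9) + j(-9)) = 439063368 - ((-5 + 1*1)*(-9) + (-2 + (-9)**2)) = 439063368 - ((-5 + 1)*(-9) + (-2 + 81)) = 439063368 - (-4*(-9) + 79) = 439063368 - (36 + 79) = 439063368 - 1*115 = 439063368 - 115 = 439063253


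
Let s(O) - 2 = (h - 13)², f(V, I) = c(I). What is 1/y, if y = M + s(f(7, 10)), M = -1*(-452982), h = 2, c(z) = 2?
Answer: 1/453105 ≈ 2.2070e-6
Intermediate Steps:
f(V, I) = 2
M = 452982
s(O) = 123 (s(O) = 2 + (2 - 13)² = 2 + (-11)² = 2 + 121 = 123)
y = 453105 (y = 452982 + 123 = 453105)
1/y = 1/453105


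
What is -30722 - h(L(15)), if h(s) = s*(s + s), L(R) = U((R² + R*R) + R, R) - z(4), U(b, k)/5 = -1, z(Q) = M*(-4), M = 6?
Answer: -31444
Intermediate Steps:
z(Q) = -24 (z(Q) = 6*(-4) = -24)
U(b, k) = -5 (U(b, k) = 5*(-1) = -5)
L(R) = 19 (L(R) = -5 - 1*(-24) = -5 + 24 = 19)
h(s) = 2*s² (h(s) = s*(2*s) = 2*s²)
-30722 - h(L(15)) = -30722 - 2*19² = -30722 - 2*361 = -30722 - 1*722 = -30722 - 722 = -31444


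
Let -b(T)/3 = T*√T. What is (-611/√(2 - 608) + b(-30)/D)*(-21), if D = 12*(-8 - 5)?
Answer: 7*I*(-7943*√606 + 4545*√30)/2626 ≈ -454.87*I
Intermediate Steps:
D = -156 (D = 12*(-13) = -156)
b(T) = -3*T^(3/2) (b(T) = -3*T*√T = -3*T^(3/2))
(-611/√(2 - 608) + b(-30)/D)*(-21) = (-611/√(2 - 608) - (-90)*I*√30/(-156))*(-21) = (-611*(-I*√606/606) - (-90)*I*√30*(-1/156))*(-21) = (-611*(-I*√606/606) + (90*I*√30)*(-1/156))*(-21) = (-(-611)*I*√606/606 - 15*I*√30/26)*(-21) = (611*I*√606/606 - 15*I*√30/26)*(-21) = (-15*I*√30/26 + 611*I*√606/606)*(-21) = -4277*I*√606/202 + 315*I*√30/26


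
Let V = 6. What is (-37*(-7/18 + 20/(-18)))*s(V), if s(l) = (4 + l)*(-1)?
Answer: -555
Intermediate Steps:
s(l) = -4 - l
(-37*(-7/18 + 20/(-18)))*s(V) = (-37*(-7/18 + 20/(-18)))*(-4 - 1*6) = (-37*(-7*1/18 + 20*(-1/18)))*(-4 - 6) = -37*(-7/18 - 10/9)*(-10) = -37*(-3/2)*(-10) = (111/2)*(-10) = -555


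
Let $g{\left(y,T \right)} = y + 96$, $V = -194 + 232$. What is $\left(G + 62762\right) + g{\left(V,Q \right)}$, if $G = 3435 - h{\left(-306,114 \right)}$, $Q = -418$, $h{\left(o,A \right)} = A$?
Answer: $66217$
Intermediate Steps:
$V = 38$
$G = 3321$ ($G = 3435 - 114 = 3321$)
$g{\left(y,T \right)} = 96 + y$
$\left(G + 62762\right) + g{\left(V,Q \right)} = \left(3321 + 62762\right) + \left(96 + 38\right) = 66083 + 134 = 66217$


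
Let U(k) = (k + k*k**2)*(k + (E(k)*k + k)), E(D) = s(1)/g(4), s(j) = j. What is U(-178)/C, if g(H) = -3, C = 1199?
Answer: 5019537700/3597 ≈ 1.3955e+6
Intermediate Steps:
E(D) = -1/3 (E(D) = 1/(-3) = 1*(-1/3) = -1/3)
U(k) = 5*k*(k + k**3)/3 (U(k) = (k + k*k**2)*(k + (-k/3 + k)) = (k + k**3)*(k + 2*k/3) = (k + k**3)*(5*k/3) = 5*k*(k + k**3)/3)
U(-178)/C = ((5/3)*(-178)**2*(1 + (-178)**2))/1199 = ((5/3)*31684*(1 + 31684))*(1/1199) = ((5/3)*31684*31685)*(1/1199) = (5019537700/3)*(1/1199) = 5019537700/3597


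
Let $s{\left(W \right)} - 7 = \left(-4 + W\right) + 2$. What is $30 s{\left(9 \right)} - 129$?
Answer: $291$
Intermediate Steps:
$s{\left(W \right)} = 5 + W$ ($s{\left(W \right)} = 7 + \left(\left(-4 + W\right) + 2\right) = 7 + \left(-2 + W\right) = 5 + W$)
$30 s{\left(9 \right)} - 129 = 30 \left(5 + 9\right) - 129 = 30 \cdot 14 - 129 = 420 - 129 = 291$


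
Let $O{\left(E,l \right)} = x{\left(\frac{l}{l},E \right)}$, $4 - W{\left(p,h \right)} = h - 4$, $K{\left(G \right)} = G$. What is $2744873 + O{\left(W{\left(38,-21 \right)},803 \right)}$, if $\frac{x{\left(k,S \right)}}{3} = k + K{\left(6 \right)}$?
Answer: $2744894$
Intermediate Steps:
$W{\left(p,h \right)} = 8 - h$ ($W{\left(p,h \right)} = 4 - \left(h - 4\right) = 4 - \left(-4 + h\right) = 8 - h$)
$x{\left(k,S \right)} = 18 + 3 k$ ($x{\left(k,S \right)} = 3 \left(k + 6\right) = 3 \left(6 + k\right) = 18 + 3 k$)
$O{\left(E,l \right)} = 21$ ($O{\left(E,l \right)} = 18 + 3 \frac{l}{l} = 18 + 3 \cdot 1 = 18 + 3 = 21$)
$2744873 + O{\left(W{\left(38,-21 \right)},803 \right)} = 2744873 + 21 = 2744894$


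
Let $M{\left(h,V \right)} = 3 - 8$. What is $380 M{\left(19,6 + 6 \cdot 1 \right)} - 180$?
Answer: $-2080$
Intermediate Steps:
$M{\left(h,V \right)} = -5$ ($M{\left(h,V \right)} = 3 - 8 = -5$)
$380 M{\left(19,6 + 6 \cdot 1 \right)} - 180 = 380 \left(-5\right) - 180 = -1900 - 180 = -2080$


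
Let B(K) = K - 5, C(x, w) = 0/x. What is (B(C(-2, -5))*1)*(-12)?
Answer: 60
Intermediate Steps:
C(x, w) = 0
B(K) = -5 + K
(B(C(-2, -5))*1)*(-12) = ((-5 + 0)*1)*(-12) = -5*1*(-12) = -5*(-12) = 60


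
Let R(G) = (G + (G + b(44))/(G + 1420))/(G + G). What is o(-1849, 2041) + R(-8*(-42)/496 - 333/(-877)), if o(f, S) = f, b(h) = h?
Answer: -513115964476673/277587301800 ≈ -1848.5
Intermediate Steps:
R(G) = (G + (44 + G)/(1420 + G))/(2*G) (R(G) = (G + (G + 44)/(G + 1420))/(G + G) = (G + (44 + G)/(1420 + G))/((2*G)) = (G + (44 + G)/(1420 + G))*(1/(2*G)) = (G + (44 + G)/(1420 + G))/(2*G))
o(-1849, 2041) + R(-8*(-42)/496 - 333/(-877)) = -1849 + (44 + (-8*(-42)/496 - 333/(-877))**2 + 1421*(-8*(-42)/496 - 333/(-877)))/(2*(-8*(-42)/496 - 333/(-877))*(1420 + (-8*(-42)/496 - 333/(-877)))) = -1849 + (44 + (336*(1/496) - 333*(-1/877))**2 + 1421*(336*(1/496) - 333*(-1/877)))/(2*(336*(1/496) - 333*(-1/877))*(1420 + (336*(1/496) - 333*(-1/877)))) = -1849 + (44 + (21/31 + 333/877)**2 + 1421*(21/31 + 333/877))/(2*(21/31 + 333/877)*(1420 + (21/31 + 333/877))) = -1849 + (44 + (28740/27187)**2 + 1421*(28740/27187))/(2*(28740/27187)*(1420 + 28740/27187)) = -1849 + (1/2)*(27187/28740)*(44 + 825987600/739132969 + 40839540/27187)/(38634280/27187) = -1849 + (1/2)*(27187/28740)*(27187/38634280)*(1143652412216/739132969) = -1849 + 142956551527/277587301800 = -513115964476673/277587301800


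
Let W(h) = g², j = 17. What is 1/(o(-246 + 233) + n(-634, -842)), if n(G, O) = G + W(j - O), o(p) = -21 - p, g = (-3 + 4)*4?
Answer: -1/626 ≈ -0.0015974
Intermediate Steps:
g = 4 (g = 1*4 = 4)
W(h) = 16 (W(h) = 4² = 16)
n(G, O) = 16 + G (n(G, O) = G + 16 = 16 + G)
1/(o(-246 + 233) + n(-634, -842)) = 1/((-21 - (-246 + 233)) + (16 - 634)) = 1/((-21 - 1*(-13)) - 618) = 1/((-21 + 13) - 618) = 1/(-8 - 618) = 1/(-626) = -1/626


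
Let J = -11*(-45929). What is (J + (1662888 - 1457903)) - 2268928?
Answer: -1558724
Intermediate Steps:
J = 505219
(J + (1662888 - 1457903)) - 2268928 = (505219 + (1662888 - 1457903)) - 2268928 = (505219 + 204985) - 2268928 = 710204 - 2268928 = -1558724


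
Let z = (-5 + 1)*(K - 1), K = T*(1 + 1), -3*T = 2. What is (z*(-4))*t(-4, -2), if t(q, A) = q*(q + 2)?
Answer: -896/3 ≈ -298.67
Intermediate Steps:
T = -⅔ (T = -⅓*2 = -⅔ ≈ -0.66667)
K = -4/3 (K = -2*(1 + 1)/3 = -⅔*2 = -4/3 ≈ -1.3333)
z = 28/3 (z = (-5 + 1)*(-4/3 - 1) = -4*(-7/3) = 28/3 ≈ 9.3333)
t(q, A) = q*(2 + q)
(z*(-4))*t(-4, -2) = ((28/3)*(-4))*(-4*(2 - 4)) = -(-448)*(-2)/3 = -112/3*8 = -896/3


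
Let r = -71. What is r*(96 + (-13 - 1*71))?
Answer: -852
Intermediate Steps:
r*(96 + (-13 - 1*71)) = -71*(96 + (-13 - 1*71)) = -71*(96 + (-13 - 71)) = -71*(96 - 84) = -71*12 = -852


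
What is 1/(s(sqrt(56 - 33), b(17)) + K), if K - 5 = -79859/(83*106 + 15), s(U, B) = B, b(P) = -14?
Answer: -8813/159176 ≈ -0.055366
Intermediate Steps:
K = -35794/8813 (K = 5 - 79859/(83*106 + 15) = 5 - 79859/(8798 + 15) = 5 - 79859/8813 = -35794/8813 ≈ -4.0615)
1/(s(sqrt(56 - 33), b(17)) + K) = 1/(-14 - 35794/8813) = 1/(-159176/8813) = -8813/159176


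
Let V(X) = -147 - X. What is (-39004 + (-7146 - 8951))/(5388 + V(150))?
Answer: -18367/1697 ≈ -10.823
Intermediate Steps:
(-39004 + (-7146 - 8951))/(5388 + V(150)) = (-39004 + (-7146 - 8951))/(5388 + (-147 - 1*150)) = (-39004 - 16097)/(5388 + (-147 - 150)) = -55101/(5388 - 297) = -55101/5091 = -55101*1/5091 = -18367/1697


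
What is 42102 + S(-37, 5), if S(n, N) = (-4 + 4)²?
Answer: 42102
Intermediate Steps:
S(n, N) = 0 (S(n, N) = 0² = 0)
42102 + S(-37, 5) = 42102 + 0 = 42102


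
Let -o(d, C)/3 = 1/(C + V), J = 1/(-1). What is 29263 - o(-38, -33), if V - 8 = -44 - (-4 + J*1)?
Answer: 1872829/64 ≈ 29263.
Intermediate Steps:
J = -1
V = -31 (V = 8 + (-44 - (-4 - 1*1)) = 8 + (-44 - (-4 - 1)) = 8 + (-44 - 1*(-5)) = 8 + (-44 + 5) = 8 - 39 = -31)
o(d, C) = -3/(-31 + C) (o(d, C) = -3/(C - 31) = -3/(-31 + C))
29263 - o(-38, -33) = 29263 - (-3)/(-31 - 33) = 29263 - (-3)/(-64) = 29263 - (-3)*(-1)/64 = 29263 - 1*3/64 = 29263 - 3/64 = 1872829/64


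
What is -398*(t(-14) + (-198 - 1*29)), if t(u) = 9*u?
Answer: 140494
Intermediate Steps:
-398*(t(-14) + (-198 - 1*29)) = -398*(9*(-14) + (-198 - 1*29)) = -398*(-126 + (-198 - 29)) = -398*(-126 - 227) = -398*(-353) = 140494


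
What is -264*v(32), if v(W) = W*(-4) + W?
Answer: 25344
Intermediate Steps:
v(W) = -3*W (v(W) = -4*W + W = -3*W)
-264*v(32) = -(-792)*32 = -264*(-96) = 25344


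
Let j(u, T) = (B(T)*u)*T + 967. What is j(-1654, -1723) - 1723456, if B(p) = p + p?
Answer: -9822278021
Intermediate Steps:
B(p) = 2*p
j(u, T) = 967 + 2*u*T² (j(u, T) = ((2*T)*u)*T + 967 = (2*T*u)*T + 967 = 2*u*T² + 967 = 967 + 2*u*T²)
j(-1654, -1723) - 1723456 = (967 + 2*(-1654)*(-1723)²) - 1723456 = (967 + 2*(-1654)*2968729) - 1723456 = (967 - 9820555532) - 1723456 = -9820554565 - 1723456 = -9822278021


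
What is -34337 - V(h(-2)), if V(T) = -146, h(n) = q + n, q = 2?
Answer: -34191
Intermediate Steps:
h(n) = 2 + n
-34337 - V(h(-2)) = -34337 - 1*(-146) = -34337 + 146 = -34191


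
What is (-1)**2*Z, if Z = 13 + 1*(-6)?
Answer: 7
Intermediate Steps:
Z = 7 (Z = 13 - 6 = 7)
(-1)**2*Z = (-1)**2*7 = 1*7 = 7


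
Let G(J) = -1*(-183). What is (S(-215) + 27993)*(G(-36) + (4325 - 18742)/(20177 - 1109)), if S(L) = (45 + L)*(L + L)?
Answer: 351300904511/19068 ≈ 1.8424e+7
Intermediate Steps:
S(L) = 2*L*(45 + L) (S(L) = (45 + L)*(2*L) = 2*L*(45 + L))
G(J) = 183
(S(-215) + 27993)*(G(-36) + (4325 - 18742)/(20177 - 1109)) = (2*(-215)*(45 - 215) + 27993)*(183 + (4325 - 18742)/(20177 - 1109)) = (2*(-215)*(-170) + 27993)*(183 - 14417/19068) = (73100 + 27993)*(183 - 14417*1/19068) = 101093*(183 - 14417/19068) = 101093*(3475027/19068) = 351300904511/19068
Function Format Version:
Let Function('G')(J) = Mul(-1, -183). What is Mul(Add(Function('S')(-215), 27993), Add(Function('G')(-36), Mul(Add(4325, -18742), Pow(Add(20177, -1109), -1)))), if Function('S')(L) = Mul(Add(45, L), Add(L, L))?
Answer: Rational(351300904511, 19068) ≈ 1.8424e+7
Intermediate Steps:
Function('S')(L) = Mul(2, L, Add(45, L)) (Function('S')(L) = Mul(Add(45, L), Mul(2, L)) = Mul(2, L, Add(45, L)))
Function('G')(J) = 183
Mul(Add(Function('S')(-215), 27993), Add(Function('G')(-36), Mul(Add(4325, -18742), Pow(Add(20177, -1109), -1)))) = Mul(Add(Mul(2, -215, Add(45, -215)), 27993), Add(183, Mul(Add(4325, -18742), Pow(Add(20177, -1109), -1)))) = Mul(Add(Mul(2, -215, -170), 27993), Add(183, Mul(-14417, Pow(19068, -1)))) = Mul(Add(73100, 27993), Add(183, Mul(-14417, Rational(1, 19068)))) = Mul(101093, Add(183, Rational(-14417, 19068))) = Mul(101093, Rational(3475027, 19068)) = Rational(351300904511, 19068)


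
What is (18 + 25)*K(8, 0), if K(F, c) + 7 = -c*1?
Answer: -301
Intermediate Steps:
K(F, c) = -7 - c (K(F, c) = -7 - c*1 = -7 - c)
(18 + 25)*K(8, 0) = (18 + 25)*(-7 - 1*0) = 43*(-7 + 0) = 43*(-7) = -301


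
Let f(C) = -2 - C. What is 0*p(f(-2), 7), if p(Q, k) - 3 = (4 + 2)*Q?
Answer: 0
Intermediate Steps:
p(Q, k) = 3 + 6*Q (p(Q, k) = 3 + (4 + 2)*Q = 3 + 6*Q)
0*p(f(-2), 7) = 0*(3 + 6*(-2 - 1*(-2))) = 0*(3 + 6*(-2 + 2)) = 0*(3 + 6*0) = 0*(3 + 0) = 0*3 = 0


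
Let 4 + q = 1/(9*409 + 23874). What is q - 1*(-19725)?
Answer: 543412156/27555 ≈ 19721.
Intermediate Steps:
q = -110219/27555 (q = -4 + 1/(9*409 + 23874) = -4 + 1/(3681 + 23874) = -4 + 1/27555 = -110219/27555 ≈ -4.0000)
q - 1*(-19725) = -110219/27555 - 1*(-19725) = -110219/27555 + 19725 = 543412156/27555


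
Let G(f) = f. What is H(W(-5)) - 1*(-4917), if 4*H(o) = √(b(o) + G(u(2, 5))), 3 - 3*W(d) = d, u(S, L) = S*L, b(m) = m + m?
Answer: 4917 + √138/12 ≈ 4918.0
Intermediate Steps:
b(m) = 2*m
u(S, L) = L*S
W(d) = 1 - d/3
H(o) = √(10 + 2*o)/4 (H(o) = √(2*o + 5*2)/4 = √(2*o + 10)/4 = √(10 + 2*o)/4)
H(W(-5)) - 1*(-4917) = √(10 + 2*(1 - ⅓*(-5)))/4 - 1*(-4917) = √(10 + 2*(1 + 5/3))/4 + 4917 = √(10 + 2*(8/3))/4 + 4917 = √(10 + 16/3)/4 + 4917 = √(46/3)/4 + 4917 = (√138/3)/4 + 4917 = √138/12 + 4917 = 4917 + √138/12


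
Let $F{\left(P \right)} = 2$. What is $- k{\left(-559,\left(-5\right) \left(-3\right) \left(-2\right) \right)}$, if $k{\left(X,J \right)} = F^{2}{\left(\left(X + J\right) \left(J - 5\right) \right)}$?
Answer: $-4$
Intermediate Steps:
$k{\left(X,J \right)} = 4$ ($k{\left(X,J \right)} = 2^{2} = 4$)
$- k{\left(-559,\left(-5\right) \left(-3\right) \left(-2\right) \right)} = \left(-1\right) 4 = -4$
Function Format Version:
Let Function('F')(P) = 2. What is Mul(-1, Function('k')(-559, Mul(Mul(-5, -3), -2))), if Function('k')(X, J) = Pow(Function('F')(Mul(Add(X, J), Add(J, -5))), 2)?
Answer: -4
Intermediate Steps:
Function('k')(X, J) = 4 (Function('k')(X, J) = Pow(2, 2) = 4)
Mul(-1, Function('k')(-559, Mul(Mul(-5, -3), -2))) = Mul(-1, 4) = -4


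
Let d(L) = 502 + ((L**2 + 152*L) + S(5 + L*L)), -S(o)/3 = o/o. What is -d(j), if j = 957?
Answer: -1061812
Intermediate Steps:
S(o) = -3 (S(o) = -3*o/o = -3*1 = -3)
d(L) = 499 + L**2 + 152*L (d(L) = 502 + ((L**2 + 152*L) - 3) = 502 + (-3 + L**2 + 152*L) = 499 + L**2 + 152*L)
-d(j) = -(499 + 957**2 + 152*957) = -(499 + 915849 + 145464) = -1*1061812 = -1061812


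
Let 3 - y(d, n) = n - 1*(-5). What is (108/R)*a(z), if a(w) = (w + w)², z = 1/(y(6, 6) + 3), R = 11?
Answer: 432/275 ≈ 1.5709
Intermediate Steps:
y(d, n) = -2 - n (y(d, n) = 3 - (n - 1*(-5)) = 3 - (n + 5) = 3 - (5 + n) = 3 + (-5 - n) = -2 - n)
z = -⅕ (z = 1/((-2 - 1*6) + 3) = 1/((-2 - 6) + 3) = 1/(-8 + 3) = 1/(-5) = -⅕ ≈ -0.20000)
a(w) = 4*w² (a(w) = (2*w)² = 4*w²)
(108/R)*a(z) = (108/11)*(4*(-⅕)²) = (108*(1/11))*(4*(1/25)) = (108/11)*(4/25) = 432/275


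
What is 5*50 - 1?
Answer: 249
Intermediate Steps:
5*50 - 1 = 250 - 1 = 249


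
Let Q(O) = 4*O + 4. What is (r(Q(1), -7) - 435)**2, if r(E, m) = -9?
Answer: 197136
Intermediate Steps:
Q(O) = 4 + 4*O
(r(Q(1), -7) - 435)**2 = (-9 - 435)**2 = (-444)**2 = 197136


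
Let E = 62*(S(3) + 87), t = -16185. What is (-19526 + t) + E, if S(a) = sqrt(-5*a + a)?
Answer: -30317 + 124*I*sqrt(3) ≈ -30317.0 + 214.77*I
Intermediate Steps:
S(a) = 2*sqrt(-a) (S(a) = sqrt(-4*a) = 2*sqrt(-a))
E = 5394 + 124*I*sqrt(3) (E = 62*(2*sqrt(-1*3) + 87) = 62*(2*sqrt(-3) + 87) = 62*(2*(I*sqrt(3)) + 87) = 62*(2*I*sqrt(3) + 87) = 62*(87 + 2*I*sqrt(3)) = 5394 + 124*I*sqrt(3) ≈ 5394.0 + 214.77*I)
(-19526 + t) + E = (-19526 - 16185) + (5394 + 124*I*sqrt(3)) = -35711 + (5394 + 124*I*sqrt(3)) = -30317 + 124*I*sqrt(3)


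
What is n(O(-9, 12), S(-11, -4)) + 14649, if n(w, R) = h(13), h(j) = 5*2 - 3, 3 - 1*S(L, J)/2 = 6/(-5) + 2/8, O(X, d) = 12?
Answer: 14656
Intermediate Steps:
S(L, J) = 79/10 (S(L, J) = 6 - 2*(6/(-5) + 2/8) = 6 - 2*(6*(-⅕) + 2*(⅛)) = 6 - 2*(-6/5 + ¼) = 6 - 2*(-19/20) = 6 + 19/10 = 79/10)
h(j) = 7 (h(j) = 10 - 3 = 7)
n(w, R) = 7
n(O(-9, 12), S(-11, -4)) + 14649 = 7 + 14649 = 14656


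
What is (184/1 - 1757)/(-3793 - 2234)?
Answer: 1573/6027 ≈ 0.26099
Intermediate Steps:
(184/1 - 1757)/(-3793 - 2234) = (1*184 - 1757)/(-6027) = (184 - 1757)*(-1/6027) = -1573*(-1/6027) = 1573/6027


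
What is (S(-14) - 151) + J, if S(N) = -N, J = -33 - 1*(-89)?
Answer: -81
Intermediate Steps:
J = 56 (J = -33 + 89 = 56)
(S(-14) - 151) + J = (-1*(-14) - 151) + 56 = (14 - 151) + 56 = -137 + 56 = -81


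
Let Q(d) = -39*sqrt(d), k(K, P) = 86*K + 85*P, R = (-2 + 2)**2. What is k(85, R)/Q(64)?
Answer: -3655/156 ≈ -23.429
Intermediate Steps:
R = 0 (R = 0**2 = 0)
k(K, P) = 85*P + 86*K
k(85, R)/Q(64) = (85*0 + 86*85)/((-39*sqrt(64))) = (0 + 7310)/((-39*8)) = 7310/(-312) = 7310*(-1/312) = -3655/156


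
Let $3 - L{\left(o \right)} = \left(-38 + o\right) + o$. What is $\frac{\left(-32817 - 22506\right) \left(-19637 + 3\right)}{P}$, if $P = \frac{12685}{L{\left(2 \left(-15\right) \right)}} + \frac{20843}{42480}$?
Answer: $\frac{4660369926435360}{540963943} \approx 8.6149 \cdot 10^{6}$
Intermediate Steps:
$L{\left(o \right)} = 41 - 2 o$ ($L{\left(o \right)} = 3 - \left(\left(-38 + o\right) + o\right) = 3 - \left(-38 + 2 o\right) = 41 - 2 o$)
$P = \frac{540963943}{4290480}$ ($P = \frac{12685}{41 - 2 \cdot 2 \left(-15\right)} + \frac{20843}{42480} = \frac{12685}{41 - -60} + 20843 \cdot \frac{1}{42480} = \frac{12685}{41 + 60} + \frac{20843}{42480} = \frac{12685}{101} + \frac{20843}{42480} = \frac{540963943}{4290480} \approx 126.08$)
$\frac{\left(-32817 - 22506\right) \left(-19637 + 3\right)}{P} = \frac{\left(-32817 - 22506\right) \left(-19637 + 3\right)}{\frac{540963943}{4290480}} = \left(-55323\right) \left(-19634\right) \frac{4290480}{540963943} = 1086211782 \cdot \frac{4290480}{540963943} = \frac{4660369926435360}{540963943}$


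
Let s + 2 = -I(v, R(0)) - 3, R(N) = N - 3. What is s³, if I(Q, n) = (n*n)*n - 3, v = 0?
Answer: 15625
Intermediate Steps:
R(N) = -3 + N
I(Q, n) = -3 + n³ (I(Q, n) = n²*n - 3 = n³ - 3 = -3 + n³)
s = 25 (s = -2 + (-(-3 + (-3 + 0)³) - 3) = -2 + (-(-3 + (-3)³) - 3) = -2 + (-(-3 - 27) - 3) = -2 + (-1*(-30) - 3) = -2 + (30 - 3) = -2 + 27 = 25)
s³ = 25³ = 15625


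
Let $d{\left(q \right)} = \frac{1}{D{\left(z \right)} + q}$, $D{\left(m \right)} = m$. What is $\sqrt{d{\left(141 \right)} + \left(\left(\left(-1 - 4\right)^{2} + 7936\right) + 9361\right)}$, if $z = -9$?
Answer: $\frac{\sqrt{75454665}}{66} \approx 131.61$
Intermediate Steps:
$d{\left(q \right)} = \frac{1}{-9 + q}$
$\sqrt{d{\left(141 \right)} + \left(\left(\left(-1 - 4\right)^{2} + 7936\right) + 9361\right)} = \sqrt{\frac{1}{-9 + 141} + \left(\left(\left(-1 - 4\right)^{2} + 7936\right) + 9361\right)} = \sqrt{\frac{1}{132} + \left(\left(\left(-5\right)^{2} + 7936\right) + 9361\right)} = \sqrt{\frac{1}{132} + \left(\left(25 + 7936\right) + 9361\right)} = \sqrt{\frac{1}{132} + \left(7961 + 9361\right)} = \sqrt{\frac{1}{132} + 17322} = \sqrt{\frac{2286505}{132}} = \frac{\sqrt{75454665}}{66}$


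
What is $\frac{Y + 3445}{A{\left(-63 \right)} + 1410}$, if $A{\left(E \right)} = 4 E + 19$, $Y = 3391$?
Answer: $\frac{6836}{1177} \approx 5.808$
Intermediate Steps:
$A{\left(E \right)} = 19 + 4 E$
$\frac{Y + 3445}{A{\left(-63 \right)} + 1410} = \frac{3391 + 3445}{\left(19 + 4 \left(-63\right)\right) + 1410} = \frac{6836}{\left(19 - 252\right) + 1410} = \frac{6836}{-233 + 1410} = \frac{6836}{1177}$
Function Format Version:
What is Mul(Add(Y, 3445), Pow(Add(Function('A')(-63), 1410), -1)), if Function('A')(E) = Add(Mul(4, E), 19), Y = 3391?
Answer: Rational(6836, 1177) ≈ 5.8080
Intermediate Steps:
Function('A')(E) = Add(19, Mul(4, E))
Mul(Add(Y, 3445), Pow(Add(Function('A')(-63), 1410), -1)) = Mul(Add(3391, 3445), Pow(Add(Add(19, Mul(4, -63)), 1410), -1)) = Mul(6836, Pow(Add(Add(19, -252), 1410), -1)) = Mul(6836, Pow(Add(-233, 1410), -1)) = Mul(6836, Pow(1177, -1)) = Mul(6836, Rational(1, 1177)) = Rational(6836, 1177)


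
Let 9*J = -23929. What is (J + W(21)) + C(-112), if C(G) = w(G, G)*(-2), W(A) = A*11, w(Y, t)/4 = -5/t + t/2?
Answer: -249497/126 ≈ -1980.1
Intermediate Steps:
J = -23929/9 (J = (⅑)*(-23929) = -23929/9 ≈ -2658.8)
w(Y, t) = -20/t + 2*t (w(Y, t) = 4*(-5/t + t/2) = 4*(t/2 - 5/t) = -20/t + 2*t)
W(A) = 11*A
C(G) = -4*G + 40/G (C(G) = (-20/G + 2*G)*(-2) = -4*G + 40/G)
(J + W(21)) + C(-112) = (-23929/9 + 11*21) + (-4*(-112) + 40/(-112)) = (-23929/9 + 231) + (448 + 40*(-1/112)) = -21850/9 + (448 - 5/14) = -21850/9 + 6267/14 = -249497/126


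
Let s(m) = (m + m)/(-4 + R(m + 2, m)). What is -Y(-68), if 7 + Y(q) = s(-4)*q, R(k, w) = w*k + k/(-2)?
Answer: -509/5 ≈ -101.80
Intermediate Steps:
R(k, w) = -k/2 + k*w (R(k, w) = k*w + k*(-1/2) = k*w - k/2 = -k/2 + k*w)
s(m) = 2*m/(-4 + (2 + m)*(-1/2 + m)) (s(m) = (m + m)/(-4 + (m + 2)*(-1/2 + m)) = (2*m)/(-4 + (2 + m)*(-1/2 + m)) = 2*m/(-4 + (2 + m)*(-1/2 + m)))
Y(q) = -7 - 8*q/5 (Y(q) = -7 + (4*(-4)/(-8 + (-1 + 2*(-4))*(2 - 4)))*q = -7 + (4*(-4)/(-8 + (-1 - 8)*(-2)))*q = -7 + (4*(-4)/(-8 - 9*(-2)))*q = -7 + (4*(-4)/(-8 + 18))*q = -7 + (4*(-4)/10)*q = -7 + (4*(-4)*(1/10))*q = -7 - 8*q/5)
-Y(-68) = -(-7 - 8/5*(-68)) = -(-7 + 544/5) = -1*509/5 = -509/5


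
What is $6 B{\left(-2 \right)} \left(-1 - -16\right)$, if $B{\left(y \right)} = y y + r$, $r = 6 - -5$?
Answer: $1350$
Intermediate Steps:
$r = 11$ ($r = 6 + 5 = 11$)
$B{\left(y \right)} = 11 + y^{2}$ ($B{\left(y \right)} = y y + 11 = y^{2} + 11 = 11 + y^{2}$)
$6 B{\left(-2 \right)} \left(-1 - -16\right) = 6 \left(11 + \left(-2\right)^{2}\right) \left(-1 - -16\right) = 6 \left(11 + 4\right) \left(-1 + 16\right) = 6 \cdot 15 \cdot 15 = 90 \cdot 15 = 1350$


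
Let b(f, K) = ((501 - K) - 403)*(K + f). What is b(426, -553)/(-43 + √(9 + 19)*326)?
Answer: -1185037/991293 - 17968468*√7/991293 ≈ -49.153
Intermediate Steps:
b(f, K) = (98 - K)*(K + f)
b(426, -553)/(-43 + √(9 + 19)*326) = (-1*(-553)² + 98*(-553) + 98*426 - 1*(-553)*426)/(-43 + √(9 + 19)*326) = (-1*305809 - 54194 + 41748 + 235578)/(-43 + √28*326) = (-305809 - 54194 + 41748 + 235578)/(-43 + (2*√7)*326) = -82677/(-43 + 652*√7)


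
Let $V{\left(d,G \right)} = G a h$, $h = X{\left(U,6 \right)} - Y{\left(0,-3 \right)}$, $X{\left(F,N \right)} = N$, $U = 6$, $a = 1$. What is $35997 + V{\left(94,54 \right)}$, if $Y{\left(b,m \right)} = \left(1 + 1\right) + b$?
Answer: $36213$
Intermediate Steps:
$Y{\left(b,m \right)} = 2 + b$
$h = 4$ ($h = 6 - \left(2 + 0\right) = 6 - 2 = 4$)
$V{\left(d,G \right)} = 4 G$ ($V{\left(d,G \right)} = G 1 \cdot 4 = G 4 = 4 G$)
$35997 + V{\left(94,54 \right)} = 35997 + 4 \cdot 54 = 35997 + 216 = 36213$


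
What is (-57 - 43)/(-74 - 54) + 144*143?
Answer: 658969/32 ≈ 20593.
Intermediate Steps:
(-57 - 43)/(-74 - 54) + 144*143 = -100/(-128) + 20592 = -100*(-1/128) + 20592 = 25/32 + 20592 = 658969/32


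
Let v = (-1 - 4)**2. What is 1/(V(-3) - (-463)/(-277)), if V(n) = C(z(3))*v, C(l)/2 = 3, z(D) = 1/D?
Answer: 277/41087 ≈ 0.0067418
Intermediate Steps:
C(l) = 6 (C(l) = 2*3 = 6)
v = 25 (v = (-5)**2 = 25)
V(n) = 150 (V(n) = 6*25 = 150)
1/(V(-3) - (-463)/(-277)) = 1/(150 - (-463)/(-277)) = 1/(150 - (-463)*(-1)/277) = 1/(150 - 1*463/277) = 1/(150 - 463/277) = 1/(41087/277) = 277/41087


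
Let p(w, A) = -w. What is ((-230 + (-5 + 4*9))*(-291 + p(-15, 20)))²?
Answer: 3016645776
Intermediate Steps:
((-230 + (-5 + 4*9))*(-291 + p(-15, 20)))² = ((-230 + (-5 + 4*9))*(-291 - 1*(-15)))² = ((-230 + (-5 + 36))*(-291 + 15))² = ((-230 + 31)*(-276))² = (-199*(-276))² = 54924² = 3016645776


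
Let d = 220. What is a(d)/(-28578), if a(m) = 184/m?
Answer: -23/785895 ≈ -2.9266e-5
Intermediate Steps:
a(d)/(-28578) = (184/220)/(-28578) = (184*(1/220))*(-1/28578) = (46/55)*(-1/28578) = -23/785895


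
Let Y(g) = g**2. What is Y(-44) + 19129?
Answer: 21065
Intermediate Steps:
Y(-44) + 19129 = (-44)**2 + 19129 = 1936 + 19129 = 21065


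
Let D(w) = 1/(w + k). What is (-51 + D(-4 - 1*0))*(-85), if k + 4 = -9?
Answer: 4340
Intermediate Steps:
k = -13 (k = -4 - 9 = -13)
D(w) = 1/(-13 + w) (D(w) = 1/(w - 13) = 1/(-13 + w))
(-51 + D(-4 - 1*0))*(-85) = (-51 + 1/(-13 + (-4 - 1*0)))*(-85) = (-51 + 1/(-13 + (-4 + 0)))*(-85) = (-51 + 1/(-13 - 4))*(-85) = (-51 + 1/(-17))*(-85) = (-51 - 1/17)*(-85) = -868/17*(-85) = 4340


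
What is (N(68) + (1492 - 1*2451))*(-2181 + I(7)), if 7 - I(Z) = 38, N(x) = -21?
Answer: 2167760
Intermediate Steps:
I(Z) = -31 (I(Z) = 7 - 1*38 = 7 - 38 = -31)
(N(68) + (1492 - 1*2451))*(-2181 + I(7)) = (-21 + (1492 - 1*2451))*(-2181 - 31) = (-21 + (1492 - 2451))*(-2212) = (-21 - 959)*(-2212) = -980*(-2212) = 2167760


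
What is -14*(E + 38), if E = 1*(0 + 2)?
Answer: -560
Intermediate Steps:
E = 2 (E = 1*2 = 2)
-14*(E + 38) = -14*(2 + 38) = -14*40 = -560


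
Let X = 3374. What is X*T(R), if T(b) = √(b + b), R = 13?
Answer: 3374*√26 ≈ 17204.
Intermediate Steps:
T(b) = √2*√b (T(b) = √(2*b) = √2*√b)
X*T(R) = 3374*(√2*√13) = 3374*√26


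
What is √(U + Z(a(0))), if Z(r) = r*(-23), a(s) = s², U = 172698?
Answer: √172698 ≈ 415.57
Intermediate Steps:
Z(r) = -23*r
√(U + Z(a(0))) = √(172698 - 23*0²) = √(172698 - 23*0) = √(172698 + 0) = √172698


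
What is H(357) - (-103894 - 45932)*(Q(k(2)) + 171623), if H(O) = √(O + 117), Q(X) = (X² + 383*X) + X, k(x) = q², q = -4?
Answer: 26672473998 + √474 ≈ 2.6672e+10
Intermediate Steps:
k(x) = 16 (k(x) = (-4)² = 16)
Q(X) = X² + 384*X
H(O) = √(117 + O)
H(357) - (-103894 - 45932)*(Q(k(2)) + 171623) = √(117 + 357) - (-103894 - 45932)*(16*(384 + 16) + 171623) = √474 - (-149826)*(16*400 + 171623) = √474 - (-149826)*(6400 + 171623) = √474 - (-149826)*178023 = √474 - 1*(-26672473998) = √474 + 26672473998 = 26672473998 + √474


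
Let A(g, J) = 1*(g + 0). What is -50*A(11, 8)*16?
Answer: -8800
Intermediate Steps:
A(g, J) = g (A(g, J) = 1*g = g)
-50*A(11, 8)*16 = -50*11*16 = -550*16 = -8800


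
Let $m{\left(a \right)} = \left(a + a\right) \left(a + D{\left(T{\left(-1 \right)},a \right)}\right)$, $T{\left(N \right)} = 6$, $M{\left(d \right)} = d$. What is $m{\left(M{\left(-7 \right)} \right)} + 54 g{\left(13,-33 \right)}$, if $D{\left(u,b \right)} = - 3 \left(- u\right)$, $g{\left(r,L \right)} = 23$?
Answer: $1088$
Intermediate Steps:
$D{\left(u,b \right)} = 3 u$
$m{\left(a \right)} = 2 a \left(18 + a\right)$ ($m{\left(a \right)} = \left(a + a\right) \left(a + 3 \cdot 6\right) = 2 a \left(a + 18\right) = 2 a \left(18 + a\right)$)
$m{\left(M{\left(-7 \right)} \right)} + 54 g{\left(13,-33 \right)} = 2 \left(-7\right) \left(18 - 7\right) + 54 \cdot 23 = 2 \left(-7\right) 11 + 1242 = -154 + 1242 = 1088$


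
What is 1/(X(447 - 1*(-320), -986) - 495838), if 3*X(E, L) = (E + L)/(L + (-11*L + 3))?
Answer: -9863/4890450267 ≈ -2.0168e-6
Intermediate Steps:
X(E, L) = (E + L)/(3*(3 - 10*L)) (X(E, L) = ((E + L)/(L + (-11*L + 3)))/3 = ((E + L)/(L + (3 - 11*L)))/3 = ((E + L)/(3 - 10*L))/3 = (E + L)/(3*(3 - 10*L)))
1/(X(447 - 1*(-320), -986) - 495838) = 1/((-(447 - 1*(-320)) - 1*(-986))/(3*(-3 + 10*(-986))) - 495838) = 1/((-(447 + 320) + 986)/(3*(-3 - 9860)) - 495838) = 1/((1/3)*(-1*767 + 986)/(-9863) - 495838) = 1/((1/3)*(-1/9863)*(-767 + 986) - 495838) = 1/((1/3)*(-1/9863)*219 - 495838) = 1/(-73/9863 - 495838) = 1/(-4890450267/9863) = -9863/4890450267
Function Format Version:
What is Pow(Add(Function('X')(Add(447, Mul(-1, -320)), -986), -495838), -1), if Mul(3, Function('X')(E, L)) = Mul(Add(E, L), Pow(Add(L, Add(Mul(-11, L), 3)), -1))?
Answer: Rational(-9863, 4890450267) ≈ -2.0168e-6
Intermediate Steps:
Function('X')(E, L) = Mul(Rational(1, 3), Pow(Add(3, Mul(-10, L)), -1), Add(E, L)) (Function('X')(E, L) = Mul(Rational(1, 3), Mul(Add(E, L), Pow(Add(L, Add(Mul(-11, L), 3)), -1))) = Mul(Rational(1, 3), Mul(Add(E, L), Pow(Add(L, Add(3, Mul(-11, L))), -1))) = Mul(Rational(1, 3), Mul(Add(E, L), Pow(Add(3, Mul(-10, L)), -1))) = Mul(Rational(1, 3), Mul(Pow(Add(3, Mul(-10, L)), -1), Add(E, L))) = Mul(Rational(1, 3), Pow(Add(3, Mul(-10, L)), -1), Add(E, L)))
Pow(Add(Function('X')(Add(447, Mul(-1, -320)), -986), -495838), -1) = Pow(Add(Mul(Rational(1, 3), Pow(Add(-3, Mul(10, -986)), -1), Add(Mul(-1, Add(447, Mul(-1, -320))), Mul(-1, -986))), -495838), -1) = Pow(Add(Mul(Rational(1, 3), Pow(Add(-3, -9860), -1), Add(Mul(-1, Add(447, 320)), 986)), -495838), -1) = Pow(Add(Mul(Rational(1, 3), Pow(-9863, -1), Add(Mul(-1, 767), 986)), -495838), -1) = Pow(Add(Mul(Rational(1, 3), Rational(-1, 9863), Add(-767, 986)), -495838), -1) = Pow(Add(Mul(Rational(1, 3), Rational(-1, 9863), 219), -495838), -1) = Pow(Add(Rational(-73, 9863), -495838), -1) = Pow(Rational(-4890450267, 9863), -1) = Rational(-9863, 4890450267)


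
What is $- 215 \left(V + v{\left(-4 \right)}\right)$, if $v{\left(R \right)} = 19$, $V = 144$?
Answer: $-35045$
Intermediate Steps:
$- 215 \left(V + v{\left(-4 \right)}\right) = - 215 \left(144 + 19\right) = \left(-215\right) 163 = -35045$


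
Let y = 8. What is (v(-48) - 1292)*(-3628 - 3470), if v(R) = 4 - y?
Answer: 9199008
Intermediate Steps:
v(R) = -4 (v(R) = 4 - 1*8 = 4 - 8 = -4)
(v(-48) - 1292)*(-3628 - 3470) = (-4 - 1292)*(-3628 - 3470) = -1296*(-7098) = 9199008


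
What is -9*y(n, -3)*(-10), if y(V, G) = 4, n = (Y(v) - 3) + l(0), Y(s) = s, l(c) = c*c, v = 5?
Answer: 360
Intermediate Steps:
l(c) = c²
n = 2 (n = (5 - 3) + 0² = 2 + 0 = 2)
-9*y(n, -3)*(-10) = -9*4*(-10) = -36*(-10) = 360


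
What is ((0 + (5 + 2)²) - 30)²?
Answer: 361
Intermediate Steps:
((0 + (5 + 2)²) - 30)² = ((0 + 7²) - 30)² = ((0 + 49) - 30)² = (49 - 30)² = 19² = 361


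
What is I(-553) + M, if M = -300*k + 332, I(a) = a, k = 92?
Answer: -27821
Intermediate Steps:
M = -27268 (M = -300*92 + 332 = -27600 + 332 = -27268)
I(-553) + M = -553 - 27268 = -27821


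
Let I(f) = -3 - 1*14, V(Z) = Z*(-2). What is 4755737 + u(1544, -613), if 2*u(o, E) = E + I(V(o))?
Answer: 4755422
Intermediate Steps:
V(Z) = -2*Z
I(f) = -17 (I(f) = -3 - 14 = -17)
u(o, E) = -17/2 + E/2 (u(o, E) = (E - 17)/2 = (-17 + E)/2 = -17/2 + E/2)
4755737 + u(1544, -613) = 4755737 + (-17/2 + (1/2)*(-613)) = 4755737 + (-17/2 - 613/2) = 4755737 - 315 = 4755422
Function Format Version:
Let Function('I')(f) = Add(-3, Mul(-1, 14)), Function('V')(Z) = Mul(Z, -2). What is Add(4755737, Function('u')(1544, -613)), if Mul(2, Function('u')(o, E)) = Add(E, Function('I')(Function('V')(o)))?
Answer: 4755422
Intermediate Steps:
Function('V')(Z) = Mul(-2, Z)
Function('I')(f) = -17 (Function('I')(f) = Add(-3, -14) = -17)
Function('u')(o, E) = Add(Rational(-17, 2), Mul(Rational(1, 2), E)) (Function('u')(o, E) = Mul(Rational(1, 2), Add(E, -17)) = Mul(Rational(1, 2), Add(-17, E)) = Add(Rational(-17, 2), Mul(Rational(1, 2), E)))
Add(4755737, Function('u')(1544, -613)) = Add(4755737, Add(Rational(-17, 2), Mul(Rational(1, 2), -613))) = Add(4755737, Add(Rational(-17, 2), Rational(-613, 2))) = Add(4755737, -315) = 4755422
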